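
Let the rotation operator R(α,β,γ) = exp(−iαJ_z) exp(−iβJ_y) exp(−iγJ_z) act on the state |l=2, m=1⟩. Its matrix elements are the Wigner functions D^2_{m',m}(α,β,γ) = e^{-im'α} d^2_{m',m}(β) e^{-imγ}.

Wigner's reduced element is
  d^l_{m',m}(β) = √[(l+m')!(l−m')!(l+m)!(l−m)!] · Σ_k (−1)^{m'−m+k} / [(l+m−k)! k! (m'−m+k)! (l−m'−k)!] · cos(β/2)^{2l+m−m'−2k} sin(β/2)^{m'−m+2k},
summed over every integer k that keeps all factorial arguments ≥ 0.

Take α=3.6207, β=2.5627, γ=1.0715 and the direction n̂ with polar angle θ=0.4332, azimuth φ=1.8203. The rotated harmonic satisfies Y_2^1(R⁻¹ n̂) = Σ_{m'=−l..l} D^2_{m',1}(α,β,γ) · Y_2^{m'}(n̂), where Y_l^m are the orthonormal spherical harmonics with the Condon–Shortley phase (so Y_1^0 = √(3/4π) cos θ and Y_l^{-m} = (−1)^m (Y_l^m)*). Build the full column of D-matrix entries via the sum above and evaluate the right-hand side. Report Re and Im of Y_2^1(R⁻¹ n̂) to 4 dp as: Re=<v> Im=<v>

Need the full column D^2_{m',1} for m'=−2..2 at α=3.6207, β=2.5627, γ=1.0715.
cos(β/2)=0.285422, sin(β/2)=0.958402
d^2_{-2,1}: single k=3 term ⇒ +0.502528;  D = +0.499307-0.056807i
d^2_{-1,1}: k∈[2..3] ⇒ +0.224487 -0.843706 = -0.619219;  D = +0.513708-0.345739i
d^2_{0,1}: k∈[1..2] ⇒ +0.054586 -0.615468 = -0.560882;  D = -0.268555+0.492409i
d^2_{1,1}: k∈[0..1] ⇒ +0.006637 -0.224487 = -0.217850;  D = +0.004398-0.217806i
d^2_{2,1}: single k=0 term ⇒ -0.044570;  D = +0.019743+0.039958i
Y_2^{m'}(θ=0.4332,φ=1.8203) and Σ D·Y over m':
  (+0.4993-0.0568i)·(-0.0598+0.0326i)  (+0.5137-0.3457i)·(-0.0727-0.2852i)  (-0.2686+0.4924i)·(+0.4641+0.0000i)  (+0.0044-0.2178i)·(+0.0727-0.2852i)  (+0.0197+0.0400i)·(-0.0598-0.0326i)
Y_2^1(R⁻¹ n̂) = -0.350249+0.106653i

Re=-0.3502 Im=0.1067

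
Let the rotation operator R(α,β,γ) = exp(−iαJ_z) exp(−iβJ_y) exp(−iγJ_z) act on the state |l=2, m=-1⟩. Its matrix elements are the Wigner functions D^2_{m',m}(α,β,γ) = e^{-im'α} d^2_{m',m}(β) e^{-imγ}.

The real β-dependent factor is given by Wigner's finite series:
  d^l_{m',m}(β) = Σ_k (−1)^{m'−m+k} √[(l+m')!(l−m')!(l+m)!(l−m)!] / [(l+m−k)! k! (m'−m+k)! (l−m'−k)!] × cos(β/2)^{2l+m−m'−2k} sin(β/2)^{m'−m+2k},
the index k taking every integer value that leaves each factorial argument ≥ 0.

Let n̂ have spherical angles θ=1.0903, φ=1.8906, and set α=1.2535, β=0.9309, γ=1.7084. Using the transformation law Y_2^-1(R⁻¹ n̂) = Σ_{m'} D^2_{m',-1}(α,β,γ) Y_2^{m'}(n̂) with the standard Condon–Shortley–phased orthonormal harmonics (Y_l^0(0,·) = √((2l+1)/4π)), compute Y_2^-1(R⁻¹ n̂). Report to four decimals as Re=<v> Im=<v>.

Re=0.3373 Im=0.0830

Need the full column D^2_{m',-1} for m'=−2..2 at α=1.2535, β=0.9309, γ=1.7084.
cos(β/2)=0.893620, sin(β/2)=0.448825
d^2_{-2,-1}: single k=1 term ⇒ +0.640568;  D = -0.305411-0.563073i
d^2_{-1,-1}: k∈[0..1] ⇒ +0.637692 -0.482593 = +0.155099;  D = -0.152602+0.027720i
d^2_{0,-1}: k∈[0..1] ⇒ -0.784532 +0.197906 = -0.586626;  D = +0.080467-0.581081i
d^2_{1,-1}: k∈[0..1] ⇒ +0.482593 -0.040580 = +0.442013;  D = +0.397063+0.194208i
d^2_{2,-1}: single k=0 term ⇒ -0.161590;  D = -0.112743+0.115760i
Y_2^{m'}(θ=1.0903,φ=1.8906) and Σ D·Y over m':
  (-0.3054-0.5631i)·(-0.2437+0.1813i)  (-0.1526+0.0277i)·(-0.0995-0.3006i)  (+0.0805-0.5811i)·(-0.1132+0.0000i)  (+0.3971+0.1942i)·(+0.0995-0.3006i)  (-0.1127+0.1158i)·(-0.2437-0.1813i)
Y_2^-1(R⁻¹ n̂) = +0.337297+0.082976i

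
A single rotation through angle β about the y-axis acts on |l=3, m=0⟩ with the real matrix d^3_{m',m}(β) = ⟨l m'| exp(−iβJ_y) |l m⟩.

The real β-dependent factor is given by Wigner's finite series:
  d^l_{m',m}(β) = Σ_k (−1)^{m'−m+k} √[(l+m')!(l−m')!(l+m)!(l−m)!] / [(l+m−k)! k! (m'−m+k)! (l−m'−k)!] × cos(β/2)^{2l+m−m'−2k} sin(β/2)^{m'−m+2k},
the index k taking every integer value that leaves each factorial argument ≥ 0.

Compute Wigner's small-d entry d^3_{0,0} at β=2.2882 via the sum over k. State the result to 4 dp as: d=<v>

d=0.2758

d^3_{0,0}(β=2.2882) via Wigner's sum:
Half-angle: c=0.413866, s=0.910338. N=√(6·6·6·6)=36.000000
k: max(0,(0)−(0))=0 … min(3+(0),3−(0))=3
  k=0: (−1)^0·36.0000/(36)·0.4139^6·0.9103^0 = +0.005025
  k=1: (−1)^1·36.0000/(4)·0.4139^4·0.9103^2 = -0.218819
  k=2: (−1)^2·36.0000/(4)·0.4139^2·0.9103^4 = +1.058697
  k=3: (−1)^3·36.0000/(36)·0.4139^0·0.9103^6 = -0.569136
d^3_{0,0}(2.2882) = +0.005025 -0.218819 +1.058697 -0.569136 = +0.275768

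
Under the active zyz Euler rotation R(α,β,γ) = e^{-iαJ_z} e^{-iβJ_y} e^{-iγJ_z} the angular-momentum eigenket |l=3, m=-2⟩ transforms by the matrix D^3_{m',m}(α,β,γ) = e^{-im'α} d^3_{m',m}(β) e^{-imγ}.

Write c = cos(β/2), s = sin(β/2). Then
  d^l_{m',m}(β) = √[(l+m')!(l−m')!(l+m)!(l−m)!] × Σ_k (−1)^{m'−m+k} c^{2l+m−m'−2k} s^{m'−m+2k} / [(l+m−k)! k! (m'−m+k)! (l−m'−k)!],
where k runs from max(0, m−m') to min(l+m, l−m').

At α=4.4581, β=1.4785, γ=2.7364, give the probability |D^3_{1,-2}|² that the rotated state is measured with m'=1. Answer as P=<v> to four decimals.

D^3_{1,-2}(4.4581,1.4785,2.7364) = e^{-i·1·4.4581}·d^3_{1,-2}(1.4785)·e^{-i·-2·2.7364}. Compute d first:
c=cos(1.4785/2)=0.738974, s=sin(1.4785/2)=0.673734; N=√[24·2·1·120]=75.894664
The bounds max(0,m−m')=0 and min(l+m,l−m')=1 give 2 terms
  k=0: (−1)^3·75.8947/(12)·0.7390^3·0.6737^3 = -0.780518
  k=1: (−1)^4·75.8947/(24)·0.7390^1·0.6737^5 = +0.324393
d^3_{1,-2}(1.4785) = -0.780518 +0.324393 = -0.456125
|D^3_{1,-2}|² = |d^3_{1,-2}(β)|² = (-0.456125)² = 0.208050 (the z-rotation phases have unit modulus)

P=0.2080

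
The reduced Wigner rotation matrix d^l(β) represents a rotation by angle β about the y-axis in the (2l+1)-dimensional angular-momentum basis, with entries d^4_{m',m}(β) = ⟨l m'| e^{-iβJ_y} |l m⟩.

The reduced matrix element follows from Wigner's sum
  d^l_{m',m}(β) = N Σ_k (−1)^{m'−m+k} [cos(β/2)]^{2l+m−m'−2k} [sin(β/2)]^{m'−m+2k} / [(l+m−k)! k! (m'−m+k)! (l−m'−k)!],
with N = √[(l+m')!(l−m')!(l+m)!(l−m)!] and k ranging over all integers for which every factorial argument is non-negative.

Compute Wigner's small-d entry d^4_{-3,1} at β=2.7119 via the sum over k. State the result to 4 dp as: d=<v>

d=-0.2889

d^4_{-3,1}(β=2.7119) via Wigner's sum:
c=cos(2.7119/2)=0.213197, s=sin(2.7119/2)=0.977009; N=√[1·5040·120·6]=1904.940944
k: max(0,(1)−(-3))=4 … min(4+(1),4−(-3))=5
  k=4: (−1)^0·1904.9409/(144)·0.2132^4·0.9770^4 = +0.024902
  k=5: (−1)^1·1904.9409/(240)·0.2132^2·0.9770^6 = -0.313780
d^4_{-3,1}(2.7119) = +0.024902 -0.313780 = -0.288878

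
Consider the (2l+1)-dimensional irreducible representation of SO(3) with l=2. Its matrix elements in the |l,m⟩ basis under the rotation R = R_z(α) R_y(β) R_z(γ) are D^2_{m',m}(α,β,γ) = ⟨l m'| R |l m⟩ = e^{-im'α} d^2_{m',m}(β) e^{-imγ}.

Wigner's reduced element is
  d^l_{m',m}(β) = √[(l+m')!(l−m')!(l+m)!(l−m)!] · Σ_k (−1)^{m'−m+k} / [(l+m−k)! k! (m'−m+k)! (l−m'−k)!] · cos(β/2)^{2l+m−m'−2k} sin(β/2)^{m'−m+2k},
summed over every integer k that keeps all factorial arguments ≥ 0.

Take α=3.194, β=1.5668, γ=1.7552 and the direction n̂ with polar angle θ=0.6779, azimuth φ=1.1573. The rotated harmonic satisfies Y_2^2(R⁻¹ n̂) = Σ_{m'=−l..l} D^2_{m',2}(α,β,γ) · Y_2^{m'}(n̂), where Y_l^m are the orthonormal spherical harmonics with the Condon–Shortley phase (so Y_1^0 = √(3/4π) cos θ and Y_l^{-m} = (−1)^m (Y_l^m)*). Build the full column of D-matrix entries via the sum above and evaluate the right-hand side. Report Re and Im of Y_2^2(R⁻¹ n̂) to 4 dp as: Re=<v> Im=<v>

Re=-0.2278 Im=-0.2739

Need the full column D^2_{m',2} for m'=−2..2 at α=3.194, β=1.5668, γ=1.7552.
cos(β/2)=0.708518, sin(β/2)=0.705692
d^2_{-2,2}: single k=4 term ⇒ +0.248006;  D = -0.239414+0.064714i
d^2_{-1,2}: single k=3 term ⇒ +0.497998;  D = +0.473278-0.154951i
d^2_{0,2}: single k=2 term ⇒ +0.612363;  D = -0.571186+0.220759i
d^2_{1,2}: single k=1 term ⇒ +0.501994;  D = +0.458116-0.205250i
d^2_{2,2}: single k=0 term ⇒ +0.252002;  D = -0.224262+0.114941i
Y_2^{m'}(θ=0.6779,φ=1.1573) and Σ D·Y over m':
  (-0.2394+0.0647i)·(-0.1029-0.1118i)  (+0.4733-0.1550i)·(+0.1516-0.3456i)  (-0.5712+0.2208i)·(+0.2586+0.0000i)  (+0.4581-0.2052i)·(-0.1516-0.3456i)  (-0.2243+0.1149i)·(-0.1029+0.1118i)
Y_2^2(R⁻¹ n̂) = -0.227818-0.273934i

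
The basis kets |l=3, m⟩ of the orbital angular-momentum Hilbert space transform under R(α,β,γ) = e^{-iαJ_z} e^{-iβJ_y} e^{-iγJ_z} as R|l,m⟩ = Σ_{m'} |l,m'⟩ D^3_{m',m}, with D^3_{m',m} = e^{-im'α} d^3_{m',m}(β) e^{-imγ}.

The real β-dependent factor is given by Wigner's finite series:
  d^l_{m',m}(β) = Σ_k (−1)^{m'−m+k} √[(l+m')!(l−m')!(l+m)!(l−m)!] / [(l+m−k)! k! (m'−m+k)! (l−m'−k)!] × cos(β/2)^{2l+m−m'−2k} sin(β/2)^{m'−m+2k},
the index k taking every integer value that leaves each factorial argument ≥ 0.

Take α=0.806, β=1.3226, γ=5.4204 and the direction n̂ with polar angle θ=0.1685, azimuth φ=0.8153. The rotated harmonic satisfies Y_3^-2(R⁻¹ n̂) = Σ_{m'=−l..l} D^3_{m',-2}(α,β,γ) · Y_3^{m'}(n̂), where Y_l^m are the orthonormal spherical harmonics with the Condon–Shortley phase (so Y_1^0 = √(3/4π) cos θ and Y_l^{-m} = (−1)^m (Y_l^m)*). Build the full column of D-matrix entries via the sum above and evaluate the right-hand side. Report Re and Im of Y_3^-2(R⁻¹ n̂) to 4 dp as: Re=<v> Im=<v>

Re=-0.0522 Im=-0.3419

Need the full column D^3_{m',-2} for m'=−3..3 at α=0.806, β=1.3226, γ=5.4204.
cos(β/2)=0.789195, sin(β/2)=0.614143
d^3_{-3,-2}: single k=1 term ⇒ +0.460538;  D = +0.354475+0.294012i
d^3_{-2,-2}: k∈[0..1] ⇒ +0.241604 -0.731553 = -0.489949;  D = -0.486792+0.055524i
d^3_{-1,-2}: k∈[0..1] ⇒ -0.594552 +0.720098 = +0.125545;  D = +0.076101-0.099851i
d^3_{0,-2}: k∈[0..1] ⇒ +0.801376 -0.485297 = +0.316079;  D = -0.048726-0.312301i
d^3_{1,-2}: k∈[0..1] ⇒ -0.720098 +0.218038 = -0.502059;  D = +0.411506+0.287623i
d^3_{2,-2}: k∈[0..1] ⇒ +0.443014 -0.053656 = +0.389358;  D = -0.381904+0.075818i
d^3_{3,-2}: single k=0 term ⇒ -0.168892;  D = +0.090971-0.142298i
Y_3^{m'}(θ=0.1685,φ=0.8153) and Σ D·Y over m':
  (+0.3545+0.2940i)·(-0.0015-0.0013i)  (-0.4868+0.0555i)·(-0.0017-0.0283i)  (+0.0761-0.0999i)·(+0.1434-0.1523i)  (-0.0487-0.3123i)·(+0.6840+0.0000i)  (+0.4115+0.2876i)·(-0.1434-0.1523i)  (-0.3819+0.0758i)·(-0.0017+0.0283i)  (+0.0910-0.1423i)·(+0.0015-0.0013i)
Y_3^-2(R⁻¹ n̂) = -0.052153-0.341921i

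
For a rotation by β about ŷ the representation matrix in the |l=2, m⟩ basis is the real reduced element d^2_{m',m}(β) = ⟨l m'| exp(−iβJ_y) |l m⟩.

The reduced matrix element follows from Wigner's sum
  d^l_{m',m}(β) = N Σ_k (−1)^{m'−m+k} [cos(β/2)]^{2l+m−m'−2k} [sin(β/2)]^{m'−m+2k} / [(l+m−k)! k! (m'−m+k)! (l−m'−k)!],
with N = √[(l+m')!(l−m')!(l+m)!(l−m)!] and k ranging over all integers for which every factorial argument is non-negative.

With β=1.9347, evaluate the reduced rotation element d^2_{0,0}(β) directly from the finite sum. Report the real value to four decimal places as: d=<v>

d=-0.3100

d^2_{0,0}(β=1.9347) via Wigner's sum:
With c≡cos(β/2)=0.567483 and s≡sin(β/2)=0.823385, N=[2·2·2·2]^{1/2}=4.000000
Admissible k: 0..2 (factorial args all ≥0)
  k=0: (−1)^0·4.0000/(4)·0.5675^4·0.8234^0 = +0.103708
  k=1: (−1)^1·4.0000/(1)·0.5675^2·0.8234^2 = -0.873317
  k=2: (−1)^2·4.0000/(4)·0.5675^0·0.8234^4 = +0.459633
d^2_{0,0}(1.9347) = +0.103708 -0.873317 +0.459633 = -0.309976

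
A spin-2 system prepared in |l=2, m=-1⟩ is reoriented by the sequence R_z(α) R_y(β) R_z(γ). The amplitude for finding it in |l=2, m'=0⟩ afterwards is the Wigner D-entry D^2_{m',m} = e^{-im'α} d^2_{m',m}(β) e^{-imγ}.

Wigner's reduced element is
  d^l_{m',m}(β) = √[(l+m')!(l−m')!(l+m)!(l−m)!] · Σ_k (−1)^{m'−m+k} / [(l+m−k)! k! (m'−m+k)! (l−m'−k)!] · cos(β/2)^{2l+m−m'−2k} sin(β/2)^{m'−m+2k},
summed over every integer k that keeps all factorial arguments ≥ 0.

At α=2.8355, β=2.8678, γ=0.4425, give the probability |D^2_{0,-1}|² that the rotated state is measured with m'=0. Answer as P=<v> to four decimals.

First d^2_{0,-1}(β=2.8678), then the phase factors e^{-i(0)α} and e^{-i(-1)γ}:
c=cos(2.8678/2)=0.136469, s=sin(2.8678/2)=0.990644; N=√[2·2·1·6]=4.898979
The bounds max(0,m−m')=0 and min(l+m,l−m')=1 give 2 terms
  k=0: (−1)^1·4.8990/(2)·0.1365^3·0.9906^1 = -0.006167
  k=1: (−1)^2·4.8990/(2)·0.1365^1·0.9906^3 = +0.324985
d^2_{0,-1}(2.8678) = -0.006167 +0.324985 = +0.318818
|D^2_{0,-1}|² = |d^2_{0,-1}(β)|² = (+0.318818)² = 0.101645 (the z-rotation phases have unit modulus)

P=0.1016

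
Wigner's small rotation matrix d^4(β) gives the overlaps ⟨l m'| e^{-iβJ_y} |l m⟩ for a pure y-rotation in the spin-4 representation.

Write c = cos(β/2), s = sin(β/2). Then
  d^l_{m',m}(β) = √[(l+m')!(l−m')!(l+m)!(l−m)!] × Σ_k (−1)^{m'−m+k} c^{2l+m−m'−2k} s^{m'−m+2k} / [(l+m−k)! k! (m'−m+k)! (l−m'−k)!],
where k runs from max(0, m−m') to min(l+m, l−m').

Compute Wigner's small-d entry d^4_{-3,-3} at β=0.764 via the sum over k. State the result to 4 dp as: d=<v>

d^4_{-3,-3}(β=0.764) via Wigner's sum:
c=cos(0.764/2)=0.927921, s=sin(0.764/2)=0.372777; N=√[1·5040·1·5040]=5040.000000
Admissible k: 0..1 (factorial args all ≥0)
  k=0: (−1)^0·5040.0000/(5040)·0.9279^8·0.3728^0 = +0.549652
  k=1: (−1)^1·5040.0000/(720)·0.9279^6·0.3728^2 = -0.620958
d^4_{-3,-3}(0.764) = +0.549652 -0.620958 = -0.071306

d=-0.0713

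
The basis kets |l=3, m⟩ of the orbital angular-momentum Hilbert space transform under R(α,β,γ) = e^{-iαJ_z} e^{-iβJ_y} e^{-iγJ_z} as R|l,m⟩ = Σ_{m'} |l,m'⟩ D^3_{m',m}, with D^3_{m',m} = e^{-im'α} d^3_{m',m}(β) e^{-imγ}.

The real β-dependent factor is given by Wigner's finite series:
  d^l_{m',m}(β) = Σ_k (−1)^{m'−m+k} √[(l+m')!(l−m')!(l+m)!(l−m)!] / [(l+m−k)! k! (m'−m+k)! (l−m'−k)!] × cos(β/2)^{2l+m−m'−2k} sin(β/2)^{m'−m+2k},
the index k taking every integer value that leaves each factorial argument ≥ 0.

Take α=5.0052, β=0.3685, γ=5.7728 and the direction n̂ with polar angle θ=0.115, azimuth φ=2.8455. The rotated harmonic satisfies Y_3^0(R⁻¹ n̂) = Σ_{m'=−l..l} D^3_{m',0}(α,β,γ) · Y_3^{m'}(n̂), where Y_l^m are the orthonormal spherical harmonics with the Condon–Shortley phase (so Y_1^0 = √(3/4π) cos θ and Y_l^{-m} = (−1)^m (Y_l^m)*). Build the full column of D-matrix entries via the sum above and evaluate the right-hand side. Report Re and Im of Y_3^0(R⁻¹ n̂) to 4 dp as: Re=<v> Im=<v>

Need the full column D^3_{m',0} for m'=−3..3 at α=5.0052, β=0.3685, γ=5.7728.
cos(β/2)=0.983074, sin(β/2)=0.183209
d^3_{-3,0}: single k=3 term ⇒ +0.026129;  D = -0.020112+0.016679i
d^3_{-2,0}: k∈[2..3] ⇒ +0.171712 -0.005964 = +0.165748;  D = -0.138129-0.091612i
d^3_{-1,0}: k∈[1..3] ⇒ +0.582732 -0.060717 +0.000703 = +0.522718;  D = +0.150880-0.500469i
d^3_{0,0}: k∈[0..3] ⇒ +0.902645 -0.282151 +0.009800 -0.000038 = +0.630256;  D = +0.630256+0.000000i
d^3_{1,0}: k∈[0..2] ⇒ -0.582732 +0.060717 -0.000703 = -0.522718;  D = -0.150880-0.500469i
d^3_{2,0}: k∈[0..1] ⇒ +0.171712 -0.005964 = +0.165748;  D = -0.138129+0.091612i
d^3_{3,0}: single k=0 term ⇒ -0.026129;  D = +0.020112+0.016679i
Y_3^{m'}(θ=0.115,φ=2.8455) and Σ D·Y over m':
  (-0.0201+0.0167i)·(-0.0004-0.0005i)  (-0.1381-0.0916i)·(+0.0111+0.0075i)  (+0.1509-0.5005i)·(-0.1395-0.0426i)  (+0.6303+0.0000i)·(+0.7170+0.0000i)  (-0.1509-0.5005i)·(+0.1395-0.0426i)  (-0.1381+0.0916i)·(+0.0111-0.0075i)  (+0.0201+0.0167i)·(+0.0004-0.0005i)
Y_3^0(R⁻¹ n̂) = +0.365521+0.000000i

Re=0.3655 Im=0.0000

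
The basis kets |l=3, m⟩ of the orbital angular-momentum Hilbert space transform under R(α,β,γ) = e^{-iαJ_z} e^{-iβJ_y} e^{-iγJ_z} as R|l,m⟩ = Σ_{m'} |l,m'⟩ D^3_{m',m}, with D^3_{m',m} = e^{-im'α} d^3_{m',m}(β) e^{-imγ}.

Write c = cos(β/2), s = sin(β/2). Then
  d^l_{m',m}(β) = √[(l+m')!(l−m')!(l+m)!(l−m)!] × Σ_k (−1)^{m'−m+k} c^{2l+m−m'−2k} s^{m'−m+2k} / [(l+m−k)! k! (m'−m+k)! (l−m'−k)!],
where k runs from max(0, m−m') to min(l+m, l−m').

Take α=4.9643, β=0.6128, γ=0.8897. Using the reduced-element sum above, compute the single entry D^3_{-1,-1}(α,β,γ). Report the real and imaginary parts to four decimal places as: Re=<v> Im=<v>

Re=0.1772 Im=-0.0811

D^3_{-1,-1}(4.9643,0.6128,0.8897) = e^{-i·-1·4.9643}·d^3_{-1,-1}(0.6128)·e^{-i·-1·0.8897}. Compute d first:
c=cos(0.6128/2)=0.953426, s=sin(0.6128/2)=0.301628; N=√[2·24·2·24]=48.000000
k: max(0,(-1)−(-1))=0 … min(3+(-1),3−(-1))=2
  k=0: (−1)^0·48.0000/(48)·0.9534^6·0.3016^0 = +0.751140
  k=1: (−1)^1·48.0000/(6)·0.9534^4·0.3016^2 = -0.601425
  k=2: (−1)^2·48.0000/(8)·0.9534^2·0.3016^4 = +0.045145
d^3_{-1,-1}(0.6128) = +0.751140 -0.601425 +0.045145 = +0.194861
D = (+0.249255-0.968438i)·(+0.194861)·(+0.629645+0.776883i) = +0.177188-0.081087i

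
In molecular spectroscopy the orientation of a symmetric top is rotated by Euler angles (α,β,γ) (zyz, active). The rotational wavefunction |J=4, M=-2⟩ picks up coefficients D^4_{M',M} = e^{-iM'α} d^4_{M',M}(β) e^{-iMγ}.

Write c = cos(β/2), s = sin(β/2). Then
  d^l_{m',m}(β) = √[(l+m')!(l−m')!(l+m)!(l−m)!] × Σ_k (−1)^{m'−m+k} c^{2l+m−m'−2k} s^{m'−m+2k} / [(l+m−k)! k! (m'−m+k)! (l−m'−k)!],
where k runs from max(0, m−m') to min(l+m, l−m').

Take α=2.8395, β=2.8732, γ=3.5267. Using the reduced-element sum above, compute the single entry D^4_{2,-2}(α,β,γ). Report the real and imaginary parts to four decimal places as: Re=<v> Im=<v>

D^4_{2,-2}(2.8395,2.8732,3.5267) = e^{-i·2·2.8395}·d^4_{2,-2}(2.8732)·e^{-i·-2·3.5267}. Compute d first:
With c≡cos(β/2)=0.133794 and s≡sin(β/2)=0.991009, N=[720·2·2·720]^{1/2}=1440.000000
k: max(0,(-2)−(2))=0 … min(4+(-2),4−(2))=2
  k=0: (−1)^4·1440.0000/(96)·0.1338^4·0.9910^4 = +0.004636
  k=1: (−1)^5·1440.0000/(120)·0.1338^2·0.9910^6 = -0.203479
  k=2: (−1)^6·1440.0000/(1440)·0.1338^0·0.9910^8 = +0.930297
d^4_{2,-2}(2.8732) = +0.004636 -0.203479 +0.930297 = +0.731453
Attach z-rotation phases: D = e^{-i(2)(2.8395)}·(+0.731453)·e^{-i(-2)(3.5267)} = +0.142733+0.717392i

Re=0.1427 Im=0.7174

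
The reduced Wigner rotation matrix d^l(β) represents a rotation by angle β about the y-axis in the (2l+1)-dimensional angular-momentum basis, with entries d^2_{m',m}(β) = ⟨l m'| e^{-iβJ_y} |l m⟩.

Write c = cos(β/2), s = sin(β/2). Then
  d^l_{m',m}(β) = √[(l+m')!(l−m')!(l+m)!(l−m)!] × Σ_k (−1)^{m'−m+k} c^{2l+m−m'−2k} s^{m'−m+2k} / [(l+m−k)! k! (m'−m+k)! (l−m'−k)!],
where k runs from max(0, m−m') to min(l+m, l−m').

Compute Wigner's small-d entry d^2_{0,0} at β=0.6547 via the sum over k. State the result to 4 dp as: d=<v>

d^2_{0,0}(β=0.6547) via Wigner's sum:
Half-angle: c=0.946898, s=0.321535. N=√(2·2·2·2)=4.000000
k∈{0,1,2} keeps every argument non-negative
  k=0: (−1)^0·4.0000/(4)·0.9469^4·0.3215^0 = +0.803919
  k=1: (−1)^1·4.0000/(1)·0.9469^2·0.3215^2 = -0.370785
  k=2: (−1)^2·4.0000/(4)·0.9469^0·0.3215^4 = +0.010688
d^2_{0,0}(0.6547) = +0.803919 -0.370785 +0.010688 = +0.443822

d=0.4438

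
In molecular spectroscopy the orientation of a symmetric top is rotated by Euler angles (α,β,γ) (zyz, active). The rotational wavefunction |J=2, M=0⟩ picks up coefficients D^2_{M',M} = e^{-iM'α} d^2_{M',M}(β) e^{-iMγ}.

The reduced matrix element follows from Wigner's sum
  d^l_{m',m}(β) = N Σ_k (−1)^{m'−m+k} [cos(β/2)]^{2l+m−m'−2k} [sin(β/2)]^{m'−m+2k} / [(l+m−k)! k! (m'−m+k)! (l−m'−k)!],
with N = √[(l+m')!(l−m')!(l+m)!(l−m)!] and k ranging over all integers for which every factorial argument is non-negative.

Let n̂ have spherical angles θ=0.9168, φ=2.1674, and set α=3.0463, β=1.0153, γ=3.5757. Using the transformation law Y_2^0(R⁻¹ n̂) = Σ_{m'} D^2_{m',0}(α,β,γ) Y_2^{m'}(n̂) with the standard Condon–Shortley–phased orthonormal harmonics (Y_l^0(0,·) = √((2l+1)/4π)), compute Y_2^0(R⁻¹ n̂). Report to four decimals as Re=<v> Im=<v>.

Re=0.2183 Im=0.0000

Need the full column D^2_{m',0} for m'=−2..2 at α=3.0463, β=1.0153, γ=3.5757.
cos(β/2)=0.873889, sin(β/2)=0.486125
d^2_{-2,0}: single k=2 term ⇒ +0.442063;  D = +0.434059-0.083742i
d^2_{-1,0}: k∈[1..2] ⇒ +0.794681 -0.245910 = +0.548771;  D = -0.546281+0.052215i
d^2_{0,0}: k∈[0..2] ⇒ +0.583211 -0.721886 +0.055846 = -0.082829;  D = -0.082829+0.000000i
d^2_{1,0}: k∈[0..1] ⇒ -0.794681 +0.245910 = -0.548771;  D = +0.546281+0.052215i
d^2_{2,0}: single k=0 term ⇒ +0.442063;  D = +0.434059+0.083742i
Y_2^{m'}(θ=0.9168,φ=2.1674) and Σ D·Y over m':
  (+0.4341-0.0837i)·(-0.0897+0.2262i)  (-0.5463+0.0522i)·(-0.2096-0.3086i)  (-0.0828+0.0000i)·(+0.0348+0.0000i)  (+0.5463+0.0522i)·(+0.2096-0.3086i)  (+0.4341+0.0837i)·(-0.0897-0.2262i)
Y_2^0(R⁻¹ n̂) = +0.218318-0.000000i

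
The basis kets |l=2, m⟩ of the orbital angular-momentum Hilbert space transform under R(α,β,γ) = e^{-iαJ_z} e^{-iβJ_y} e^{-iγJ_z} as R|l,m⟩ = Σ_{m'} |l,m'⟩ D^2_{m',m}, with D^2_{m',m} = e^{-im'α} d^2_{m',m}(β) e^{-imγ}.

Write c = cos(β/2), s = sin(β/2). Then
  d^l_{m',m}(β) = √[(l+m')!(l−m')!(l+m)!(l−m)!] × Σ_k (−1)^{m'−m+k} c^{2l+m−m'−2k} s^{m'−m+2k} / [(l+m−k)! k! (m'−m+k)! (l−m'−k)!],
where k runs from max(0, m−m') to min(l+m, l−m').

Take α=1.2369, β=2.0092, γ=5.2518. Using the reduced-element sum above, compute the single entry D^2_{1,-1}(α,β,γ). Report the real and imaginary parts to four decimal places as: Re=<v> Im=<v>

Split into d^2_{1,-1}(β=2.0092) × two z-phases.
With c≡cos(β/2)=0.536426 and s≡sin(β/2)=0.843947, N=[6·1·1·6]^{1/2}=6.000000
k: max(0,(-1)−(1))=0 … min(2+(-1),2−(1))=1
  k=0: (−1)^2·6.0000/(2)·0.5364^2·0.8439^2 = +0.614853
  k=1: (−1)^3·6.0000/(6)·0.5364^0·0.8439^4 = -0.507296
d^2_{1,-1}(2.0092) = +0.614853 -0.507296 = +0.107557
D = (+0.327727-0.944773i)·(+0.107557)·(+0.513631-0.858011i) = -0.069083-0.082438i

Re=-0.0691 Im=-0.0824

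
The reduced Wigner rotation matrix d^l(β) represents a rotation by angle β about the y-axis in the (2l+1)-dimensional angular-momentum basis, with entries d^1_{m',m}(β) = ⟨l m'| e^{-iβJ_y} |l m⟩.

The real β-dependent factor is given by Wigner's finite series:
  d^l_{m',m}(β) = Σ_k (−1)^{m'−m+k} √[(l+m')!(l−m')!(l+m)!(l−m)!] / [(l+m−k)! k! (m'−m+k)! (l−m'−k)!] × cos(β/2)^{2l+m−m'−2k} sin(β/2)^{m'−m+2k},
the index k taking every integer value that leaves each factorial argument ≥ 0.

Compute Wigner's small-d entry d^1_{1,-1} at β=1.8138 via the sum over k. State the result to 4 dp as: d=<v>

d^1_{1,-1}(β=1.8138) via Wigner's sum:
With c≡cos(β/2)=0.616190 and s≡sin(β/2)=0.787597, N=[2·1·1·2]^{1/2}=2.000000
k∈{0} keeps every argument non-negative
  k=0: (−1)^2·2.0000/(2)·0.6162^0·0.7876^2 = +0.620310
d^1_{1,-1}(1.8138) = +0.620310

d=0.6203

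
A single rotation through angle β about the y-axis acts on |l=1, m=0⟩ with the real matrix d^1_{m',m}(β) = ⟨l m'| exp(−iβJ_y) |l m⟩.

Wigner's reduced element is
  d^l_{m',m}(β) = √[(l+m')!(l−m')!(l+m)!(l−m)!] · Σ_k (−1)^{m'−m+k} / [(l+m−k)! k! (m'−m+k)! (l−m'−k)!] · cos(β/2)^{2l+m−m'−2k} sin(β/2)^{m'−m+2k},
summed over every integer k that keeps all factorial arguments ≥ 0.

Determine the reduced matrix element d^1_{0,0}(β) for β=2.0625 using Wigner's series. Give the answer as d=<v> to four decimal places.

d^1_{0,0}(β=2.0625) via Wigner's sum:
Half-angle: c=0.513747, s=0.857942. N=√(1·1·1·1)=1.000000
Admissible k: 0..1 (factorial args all ≥0)
  k=0: (−1)^0·1.0000/(1)·0.5137^2·0.8579^0 = +0.263936
  k=1: (−1)^1·1.0000/(1)·0.5137^0·0.8579^2 = -0.736064
d^1_{0,0}(2.0625) = +0.263936 -0.736064 = -0.472128

d=-0.4721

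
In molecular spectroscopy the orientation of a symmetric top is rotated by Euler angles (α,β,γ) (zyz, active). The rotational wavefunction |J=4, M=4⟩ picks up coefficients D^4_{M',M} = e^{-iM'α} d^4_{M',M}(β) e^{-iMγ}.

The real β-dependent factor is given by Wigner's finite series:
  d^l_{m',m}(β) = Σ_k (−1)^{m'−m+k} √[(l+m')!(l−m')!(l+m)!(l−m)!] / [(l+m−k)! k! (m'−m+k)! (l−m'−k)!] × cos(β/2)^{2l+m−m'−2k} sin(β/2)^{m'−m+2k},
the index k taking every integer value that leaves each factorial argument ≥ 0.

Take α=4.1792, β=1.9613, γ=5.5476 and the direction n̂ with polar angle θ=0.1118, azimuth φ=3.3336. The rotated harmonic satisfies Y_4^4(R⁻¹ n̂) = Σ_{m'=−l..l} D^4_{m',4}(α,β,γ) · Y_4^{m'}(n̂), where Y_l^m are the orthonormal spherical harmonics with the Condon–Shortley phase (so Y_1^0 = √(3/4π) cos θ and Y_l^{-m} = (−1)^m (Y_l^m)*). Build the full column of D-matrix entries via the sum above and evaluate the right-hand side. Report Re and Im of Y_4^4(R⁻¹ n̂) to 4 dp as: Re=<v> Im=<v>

Re=-0.3574 Im=-0.0549

Need the full column D^4_{m',4} for m'=−4..4 at α=4.1792, β=1.9613, γ=5.5476.
cos(β/2)=0.556483, sin(β/2)=0.830859
d^4_{-4,4}: single k=8 term ⇒ +0.227101;  D = +0.156654+0.164422i
d^4_{-3,4}: single k=7 term ⇒ +0.430218;  D = -0.419082+0.097251i
d^4_{-2,4}: single k=6 term ⇒ +0.539072;  D = +0.161966-0.514165i
d^4_{-1,4}: single k=5 term ⇒ +0.510606;  D = +0.341435+0.379659i
d^4_{0,4}: single k=4 term ⇒ +0.382354;  D = -0.374789+0.075681i
d^4_{1,4}: single k=3 term ⇒ +0.229052;  D = +0.075075-0.216399i
d^4_{2,4}: single k=2 term ⇒ +0.108478;  D = +0.070188+0.082712i
d^4_{3,4}: single k=1 term ⇒ +0.038836;  D = -0.038273+0.006589i
d^4_{4,4}: single k=0 term ⇒ +0.009196;  D = +0.003263-0.008598i
Y_4^{m'}(θ=0.1118,φ=3.3336) and Σ D·Y over m':
  (+0.1567+0.1644i)·(+0.0000-0.0000i)  (-0.4191+0.0973i)·(-0.0014+0.0009i)  (+0.1620-0.5142i)·(+0.0228-0.0092i)  (+0.3414+0.3797i)·(-0.2015+0.0392i)  (-0.3748+0.0757i)·(+0.7942+0.0000i)  (+0.0751-0.2164i)·(+0.2015+0.0392i)  (+0.0702+0.0827i)·(+0.0228+0.0092i)  (-0.0383+0.0066i)·(+0.0014+0.0009i)  (+0.0033-0.0086i)·(+0.0000+0.0000i)
Y_4^4(R⁻¹ n̂) = -0.357445-0.054923i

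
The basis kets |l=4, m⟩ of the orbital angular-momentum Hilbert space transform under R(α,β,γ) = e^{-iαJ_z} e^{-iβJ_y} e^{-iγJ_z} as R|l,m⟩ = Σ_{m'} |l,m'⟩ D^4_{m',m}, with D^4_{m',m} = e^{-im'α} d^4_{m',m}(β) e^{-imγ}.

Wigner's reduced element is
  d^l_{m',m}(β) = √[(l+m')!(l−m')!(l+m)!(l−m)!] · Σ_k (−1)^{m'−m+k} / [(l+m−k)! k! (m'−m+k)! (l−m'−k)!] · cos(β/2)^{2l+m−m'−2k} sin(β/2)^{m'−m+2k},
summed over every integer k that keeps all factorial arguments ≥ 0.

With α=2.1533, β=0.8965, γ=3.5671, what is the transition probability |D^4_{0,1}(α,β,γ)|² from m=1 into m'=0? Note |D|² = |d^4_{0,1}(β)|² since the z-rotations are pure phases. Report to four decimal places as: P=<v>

P=0.0055

Split into d^4_{0,1}(β=0.8965) × two z-phases.
c=cos(0.8965/2)=0.901207, s=sin(0.8965/2)=0.433389; N=√[24·24·120·6]=643.987578
Admissible k: 1..4 (factorial args all ≥0)
  k=1: (−1)^0·643.9876/(144)·0.9012^7·0.4334^1 = +0.935760
  k=2: (−1)^1·643.9876/(24)·0.9012^5·0.4334^3 = -1.298443
  k=3: (−1)^2·643.9876/(24)·0.9012^3·0.4334^5 = +0.300282
  k=4: (−1)^3·643.9876/(144)·0.9012^1·0.4334^7 = -0.011574
d^4_{0,1}(0.8965) = +0.935760 -1.298443 +0.300282 -0.011574 = -0.073974
|D^4_{0,1}|² = |d^4_{0,1}(β)|² = (-0.073974)² = 0.005472 (the z-rotation phases have unit modulus)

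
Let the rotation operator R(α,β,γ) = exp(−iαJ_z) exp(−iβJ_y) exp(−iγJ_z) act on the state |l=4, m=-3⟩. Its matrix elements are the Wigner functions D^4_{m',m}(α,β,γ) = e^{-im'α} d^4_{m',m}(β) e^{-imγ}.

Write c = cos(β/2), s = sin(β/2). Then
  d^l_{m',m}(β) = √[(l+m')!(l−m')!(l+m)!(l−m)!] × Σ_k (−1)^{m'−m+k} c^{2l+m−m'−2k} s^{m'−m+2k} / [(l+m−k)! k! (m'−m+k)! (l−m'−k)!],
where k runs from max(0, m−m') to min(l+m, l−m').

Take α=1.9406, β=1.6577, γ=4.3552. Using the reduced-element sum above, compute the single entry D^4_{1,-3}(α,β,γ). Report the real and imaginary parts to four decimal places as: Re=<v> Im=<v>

Split into d^4_{1,-3}(β=1.6577) × two z-phases.
With c≡cos(β/2)=0.675724 and s≡sin(β/2)=0.737155, N=[120·6·1·5040]^{1/2}=1904.940944
k: max(0,(-3)−(1))=0 … min(4+(-3),4−(1))=1
  k=0: (−1)^4·1904.9409/(144)·0.6757^4·0.7372^4 = +0.814387
  k=1: (−1)^5·1904.9409/(240)·0.6757^2·0.7372^6 = -0.581515
d^4_{1,-3}(1.6577) = +0.814387 -0.581515 = +0.232872
Phases: e^{-i·(1)·1.9406}=-0.361432-0.932398i, e^{-i·(-3)·4.3552}=+0.877952+0.478749i ⇒ D=+0.030056-0.230924i

Re=0.0301 Im=-0.2309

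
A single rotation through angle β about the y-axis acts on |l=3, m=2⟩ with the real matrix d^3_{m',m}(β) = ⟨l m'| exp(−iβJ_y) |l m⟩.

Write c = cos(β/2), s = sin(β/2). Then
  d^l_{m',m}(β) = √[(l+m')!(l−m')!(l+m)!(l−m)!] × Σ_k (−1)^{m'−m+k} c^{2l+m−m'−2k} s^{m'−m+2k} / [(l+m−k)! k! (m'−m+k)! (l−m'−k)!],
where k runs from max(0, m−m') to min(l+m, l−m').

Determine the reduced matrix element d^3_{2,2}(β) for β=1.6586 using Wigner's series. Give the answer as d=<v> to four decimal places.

d^3_{2,2}(β=1.6586) via Wigner's sum:
Half-angle: c=0.675392, s=0.737459. N=√(120·1·120·1)=120.000000
The bounds max(0,m−m')=0 and min(l+m,l−m')=1 give 2 terms
  k=0: (−1)^0·120.0000/(120)·0.6754^6·0.7375^0 = +0.094915
  k=1: (−1)^1·120.0000/(24)·0.6754^4·0.7375^2 = -0.565809
d^3_{2,2}(1.6586) = +0.094915 -0.565809 = -0.470893

d=-0.4709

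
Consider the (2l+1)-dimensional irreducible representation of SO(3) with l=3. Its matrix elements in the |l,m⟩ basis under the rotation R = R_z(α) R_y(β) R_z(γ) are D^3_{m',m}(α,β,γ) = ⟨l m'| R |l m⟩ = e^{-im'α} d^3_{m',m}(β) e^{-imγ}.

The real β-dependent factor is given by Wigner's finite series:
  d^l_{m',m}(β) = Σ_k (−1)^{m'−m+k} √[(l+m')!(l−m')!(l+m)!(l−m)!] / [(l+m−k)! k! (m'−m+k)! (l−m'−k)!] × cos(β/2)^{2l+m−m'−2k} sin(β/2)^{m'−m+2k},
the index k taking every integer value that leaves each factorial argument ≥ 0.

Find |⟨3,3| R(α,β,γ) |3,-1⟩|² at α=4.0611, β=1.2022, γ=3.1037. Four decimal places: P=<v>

P=0.0726

Split into d^3_{3,-1}(β=1.2022) × two z-phases.
Half-angle: c=0.824714, s=0.565550. N=√(720·1·2·24)=185.903201
k∈{0} keeps every argument non-negative
  k=0: (−1)^4·185.9032/(48)·0.8247^2·0.5656^4 = +0.269486
d^3_{3,-1}(1.2022) = +0.269486
|D^3_{3,-1}|² = |d^3_{3,-1}(β)|² = (+0.269486)² = 0.072623 (the z-rotation phases have unit modulus)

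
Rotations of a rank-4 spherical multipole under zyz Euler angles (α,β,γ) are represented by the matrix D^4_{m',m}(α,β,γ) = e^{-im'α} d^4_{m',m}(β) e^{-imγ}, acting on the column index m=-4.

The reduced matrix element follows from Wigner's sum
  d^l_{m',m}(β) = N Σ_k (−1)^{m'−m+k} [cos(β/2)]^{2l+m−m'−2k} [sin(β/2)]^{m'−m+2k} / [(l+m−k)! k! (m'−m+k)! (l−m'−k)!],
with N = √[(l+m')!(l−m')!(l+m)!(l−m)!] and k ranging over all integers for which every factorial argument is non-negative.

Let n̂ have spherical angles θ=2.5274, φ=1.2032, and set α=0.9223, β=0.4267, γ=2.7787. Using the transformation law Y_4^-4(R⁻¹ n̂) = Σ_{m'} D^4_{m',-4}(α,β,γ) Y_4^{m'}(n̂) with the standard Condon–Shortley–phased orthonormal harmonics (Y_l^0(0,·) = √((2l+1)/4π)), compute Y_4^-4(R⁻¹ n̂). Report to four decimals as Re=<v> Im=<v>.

Need the full column D^4_{m',-4} for m'=−4..4 at α=0.9223, β=0.4267, γ=2.7787.
cos(β/2)=0.977327, sin(β/2)=0.211735
d^4_{-4,-4}: single k=0 term ⇒ +0.832376;  D = -0.514825+0.654068i
d^4_{-3,-4}: single k=0 term ⇒ -0.510056;  D = -0.128890-0.493502i
d^4_{-2,-4}: single k=0 term ⇒ +0.206730;  D = +0.190968+0.079175i
d^4_{-1,-4}: single k=0 term ⇒ -0.063339;  D = -0.054673+0.031980i
d^4_{0,-4}: single k=0 term ⇒ +0.015342;  D = +0.001825-0.015233i
d^4_{1,-4}: single k=0 term ⇒ -0.002973;  D = +0.002139+0.002065i
d^4_{2,-4}: single k=0 term ⇒ +0.000455;  D = -0.000450+0.000070i
d^4_{3,-4}: single k=0 term ⇒ -0.000053;  D = +0.000025-0.000046i
d^4_{4,-4}: single k=0 term ⇒ +0.000004;  D = +0.000002+0.000004i
Y_4^{m'}(θ=2.5274,φ=1.2032) and Σ D·Y over m':
  (-0.5148+0.6541i)·(+0.0049+0.0486i)  (-0.1289-0.4935i)·(+0.1747-0.0883i)  (+0.1910+0.0792i)·(-0.3028-0.2739i)  (-0.0547+0.0320i)·(-0.1341+0.3483i)  (+0.0018-0.0152i)·(-0.1507+0.0000i)  (+0.0021+0.0021i)·(+0.1341+0.3483i)  (-0.0004+0.0001i)·(-0.3028+0.2739i)  (+0.0000-0.0000i)·(-0.1747-0.0883i)  (+0.0000+0.0000i)·(+0.0049-0.0486i)
Y_4^-4(R⁻¹ n̂) = -0.140948-0.193084i

Re=-0.1409 Im=-0.1931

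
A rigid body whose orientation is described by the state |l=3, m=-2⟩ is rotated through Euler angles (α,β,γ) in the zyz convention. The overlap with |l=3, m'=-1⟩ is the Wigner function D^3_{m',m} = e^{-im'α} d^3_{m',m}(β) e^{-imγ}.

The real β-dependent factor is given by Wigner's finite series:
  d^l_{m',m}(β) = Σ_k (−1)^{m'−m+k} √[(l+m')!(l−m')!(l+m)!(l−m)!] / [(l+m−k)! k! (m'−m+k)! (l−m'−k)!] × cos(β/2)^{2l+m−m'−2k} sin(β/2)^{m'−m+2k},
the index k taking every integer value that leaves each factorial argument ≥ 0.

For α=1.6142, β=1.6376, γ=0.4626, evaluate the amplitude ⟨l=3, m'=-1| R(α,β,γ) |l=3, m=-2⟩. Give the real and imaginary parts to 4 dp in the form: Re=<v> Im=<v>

D^3_{-1,-2}(1.6142,1.6376,0.4626) = e^{-i·-1·1.6142}·d^3_{-1,-2}(1.6376)·e^{-i·-2·0.4626}. Compute d first:
c=cos(1.6376/2)=0.683098, s=sin(1.6376/2)=0.730327; N=√[2·24·1·120]=75.894664
k: max(0,(-2)−(-1))=0 … min(3+(-2),3−(-1))=1
  k=0: (−1)^1·75.8947/(24)·0.6831^5·0.7303^1 = -0.343505
  k=1: (−1)^2·75.8947/(12)·0.6831^3·0.7303^3 = +0.785291
d^3_{-1,-2}(1.6376) = -0.343505 +0.785291 = +0.441786
D = (-0.043390+0.999058i)·(+0.441786)·(+0.601675+0.798741i) = -0.364074+0.250250i

Re=-0.3641 Im=0.2503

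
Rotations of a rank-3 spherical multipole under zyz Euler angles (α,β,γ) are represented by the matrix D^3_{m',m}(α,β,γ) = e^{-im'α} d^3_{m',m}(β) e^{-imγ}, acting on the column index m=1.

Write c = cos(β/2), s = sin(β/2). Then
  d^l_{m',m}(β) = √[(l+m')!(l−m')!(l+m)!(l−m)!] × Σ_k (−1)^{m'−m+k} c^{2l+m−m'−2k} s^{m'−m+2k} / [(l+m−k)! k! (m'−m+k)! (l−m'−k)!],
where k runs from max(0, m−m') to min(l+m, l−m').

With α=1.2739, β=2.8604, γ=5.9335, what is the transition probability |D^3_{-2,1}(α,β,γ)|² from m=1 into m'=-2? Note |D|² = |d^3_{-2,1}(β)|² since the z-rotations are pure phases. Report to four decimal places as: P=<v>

P=0.1639

First d^3_{-2,1}(β=2.8604), then the phase factors e^{-i(-2)α} and e^{-i(1)γ}:
With c≡cos(β/2)=0.140134 and s≡sin(β/2)=0.990133, N=[1·120·24·2]^{1/2}=75.894664
k∈{3,4} keeps every argument non-negative
  k=3: (−1)^0·75.8947/(12)·0.1401^3·0.9901^3 = +0.016894
  k=4: (−1)^1·75.8947/(24)·0.1401^1·0.9901^5 = -0.421705
d^3_{-2,1}(2.8604) = +0.016894 -0.421705 = -0.404811
|D^3_{-2,1}|² = |d^3_{-2,1}(β)|² = (-0.404811)² = 0.163872 (the z-rotation phases have unit modulus)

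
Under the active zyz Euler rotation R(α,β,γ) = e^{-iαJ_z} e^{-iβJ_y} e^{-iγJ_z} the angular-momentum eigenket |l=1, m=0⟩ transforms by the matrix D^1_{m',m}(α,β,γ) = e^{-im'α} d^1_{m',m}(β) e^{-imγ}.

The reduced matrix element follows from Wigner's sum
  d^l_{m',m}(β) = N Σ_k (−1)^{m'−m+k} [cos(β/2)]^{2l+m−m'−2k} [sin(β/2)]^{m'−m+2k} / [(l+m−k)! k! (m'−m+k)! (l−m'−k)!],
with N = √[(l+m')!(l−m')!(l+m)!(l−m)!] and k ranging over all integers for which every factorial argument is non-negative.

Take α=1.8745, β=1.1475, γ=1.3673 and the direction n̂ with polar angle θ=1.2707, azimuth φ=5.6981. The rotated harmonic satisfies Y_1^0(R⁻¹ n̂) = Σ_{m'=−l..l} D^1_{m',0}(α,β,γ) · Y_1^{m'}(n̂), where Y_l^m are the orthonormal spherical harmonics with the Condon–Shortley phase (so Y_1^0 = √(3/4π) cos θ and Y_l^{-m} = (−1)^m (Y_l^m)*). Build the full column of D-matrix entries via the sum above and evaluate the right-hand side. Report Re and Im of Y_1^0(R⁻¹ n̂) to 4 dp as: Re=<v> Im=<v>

Re=-0.2710 Im=0.0000

Need the full column D^1_{m',0} for m'=−1..1 at α=1.8745, β=1.1475, γ=1.3673.
cos(β/2)=0.839871, sin(β/2)=0.542785
d^1_{-1,0}: single k=1 term ⇒ +0.644697;  D = -0.192801+0.615193i
d^1_{0,0}: k∈[0..1] ⇒ +0.705384 -0.294616 = +0.410768;  D = +0.410768+0.000000i
d^1_{1,0}: single k=0 term ⇒ -0.644697;  D = +0.192801+0.615193i
Y_1^{m'}(θ=1.2707,φ=5.6981) and Σ D·Y over m':
  (-0.1928+0.6152i)·(+0.2752+0.1823i)  (+0.4108+0.0000i)·(+0.1444+0.0000i)  (+0.1928+0.6152i)·(-0.2752+0.1823i)
Y_1^0(R⁻¹ n̂) = -0.271043+0.000000i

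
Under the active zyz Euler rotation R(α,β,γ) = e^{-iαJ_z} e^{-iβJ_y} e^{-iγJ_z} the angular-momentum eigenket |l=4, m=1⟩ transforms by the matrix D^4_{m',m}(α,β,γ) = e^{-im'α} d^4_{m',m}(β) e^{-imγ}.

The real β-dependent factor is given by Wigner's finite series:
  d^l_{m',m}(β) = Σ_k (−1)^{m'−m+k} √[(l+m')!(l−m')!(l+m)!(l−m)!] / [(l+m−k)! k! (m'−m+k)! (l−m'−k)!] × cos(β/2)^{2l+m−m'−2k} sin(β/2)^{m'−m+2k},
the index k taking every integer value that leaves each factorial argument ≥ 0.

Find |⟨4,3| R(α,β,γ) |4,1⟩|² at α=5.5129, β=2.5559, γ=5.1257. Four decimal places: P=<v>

P=0.0053

Split into d^4_{3,1}(β=2.5559) × two z-phases.
With c≡cos(β/2)=0.288679 and s≡sin(β/2)=0.957426, N=[5040·1·120·6]^{1/2}=1904.940944
The bounds max(0,m−m')=0 and min(l+m,l−m')=1 give 2 terms
  k=0: (−1)^2·1904.9409/(240)·0.2887^6·0.9574^2 = +0.004211
  k=1: (−1)^3·1904.9409/(144)·0.2887^4·0.9574^4 = -0.077197
d^4_{3,1}(2.5559) = +0.004211 -0.077197 = -0.072986
|D^4_{3,1}|² = |d^4_{3,1}(β)|² = (-0.072986)² = 0.005327 (the z-rotation phases have unit modulus)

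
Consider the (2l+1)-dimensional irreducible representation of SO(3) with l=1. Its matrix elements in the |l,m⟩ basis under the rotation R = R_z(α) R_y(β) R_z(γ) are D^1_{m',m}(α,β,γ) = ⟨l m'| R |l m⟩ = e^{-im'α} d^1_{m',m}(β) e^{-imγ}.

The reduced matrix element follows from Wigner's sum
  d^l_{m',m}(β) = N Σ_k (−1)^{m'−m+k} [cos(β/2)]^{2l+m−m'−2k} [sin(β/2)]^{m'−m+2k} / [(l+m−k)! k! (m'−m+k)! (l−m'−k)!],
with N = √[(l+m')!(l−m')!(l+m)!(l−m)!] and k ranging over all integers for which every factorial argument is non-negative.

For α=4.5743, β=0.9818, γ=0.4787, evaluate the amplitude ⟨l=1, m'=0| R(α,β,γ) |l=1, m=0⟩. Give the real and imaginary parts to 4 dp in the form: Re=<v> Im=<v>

Re=0.5555 Im=0.0000

Split into d^1_{0,0}(β=0.9818) × two z-phases.
c=cos(0.9818/2)=0.881909, s=sin(0.9818/2)=0.471420; N=√[1·1·1·1]=1.000000
Admissible k: 0..1 (factorial args all ≥0)
  k=0: (−1)^0·1.0000/(1)·0.8819^2·0.4714^0 = +0.777763
  k=1: (−1)^1·1.0000/(1)·0.8819^0·0.4714^2 = -0.222237
d^1_{0,0}(0.9818) = +0.777763 -0.222237 = +0.555527
D = (+1.000000+0.000000i)·(+0.555527)·(+1.000000+0.000000i) = +0.555527+0.000000i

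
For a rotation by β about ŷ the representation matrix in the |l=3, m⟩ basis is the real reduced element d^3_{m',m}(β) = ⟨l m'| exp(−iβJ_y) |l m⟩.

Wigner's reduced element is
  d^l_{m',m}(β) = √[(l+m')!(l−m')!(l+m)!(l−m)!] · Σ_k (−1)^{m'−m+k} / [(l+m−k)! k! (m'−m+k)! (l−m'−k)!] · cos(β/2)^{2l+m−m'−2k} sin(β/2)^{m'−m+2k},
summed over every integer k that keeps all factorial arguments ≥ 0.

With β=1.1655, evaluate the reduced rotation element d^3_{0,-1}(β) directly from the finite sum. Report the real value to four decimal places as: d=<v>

d^3_{0,-1}(β=1.1655) via Wigner's sum:
Half-angle: c=0.834952, s=0.550322. N=√(6·6·2·24)=41.569219
The bounds max(0,m−m')=0 and min(l+m,l−m')=2 give 3 terms
  k=0: (−1)^1·41.5692/(12)·0.8350^5·0.5503^1 = -0.773600
  k=1: (−1)^2·41.5692/(4)·0.8350^3·0.5503^3 = +1.008203
  k=2: (−1)^3·41.5692/(12)·0.8350^1·0.5503^5 = -0.145995
d^3_{0,-1}(1.1655) = -0.773600 +1.008203 -0.145995 = +0.088609

d=0.0886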